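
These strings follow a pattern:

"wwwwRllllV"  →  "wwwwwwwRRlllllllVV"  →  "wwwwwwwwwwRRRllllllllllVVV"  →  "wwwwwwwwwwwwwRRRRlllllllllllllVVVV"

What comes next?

wwwwwwwwwwwwwwwwRRRRRllllllllllllllllVVVVV

Term n consists of 3n+1 w's, followed by n R's, followed by 3n+1 l's, followed by n V's (n = 1, 2, …).
For the next term, n = 5, so the run lengths are 16, 5, 16, 5.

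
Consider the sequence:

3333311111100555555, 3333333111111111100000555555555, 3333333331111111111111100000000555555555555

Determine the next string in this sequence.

3333333333311111111111111111100000000000555555555555555

Reading off run lengths: 3 runs 5, 7, 9; 1 runs 6, 10, 14; 0 runs 2, 5, 8; 5 runs 6, 9, 12 — each is linear in n (n = 1, 2, …).
For the next term, n = 4, so the run lengths are 11, 18, 11, 15.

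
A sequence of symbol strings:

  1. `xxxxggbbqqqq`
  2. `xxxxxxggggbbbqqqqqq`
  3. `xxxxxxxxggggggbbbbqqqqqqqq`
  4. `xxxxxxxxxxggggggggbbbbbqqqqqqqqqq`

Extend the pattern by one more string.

Each string has the form x^{2n} g^{2n-2} b^{n} q^{2n}, where the shown terms are n = 2, 3, 4, 5.
For the next term, n = 6, so the run lengths are 12, 10, 6, 12.

xxxxxxxxxxxxggggggggggbbbbbbqqqqqqqqqqqq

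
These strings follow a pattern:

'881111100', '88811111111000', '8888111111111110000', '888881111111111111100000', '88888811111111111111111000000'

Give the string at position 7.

888888881111111111111111111111100000000

Reading off run lengths: 8 runs 2, 3, 4, 5, 6; 1 runs 5, 8, 11, 14, 17; 0 runs 2, 3, 4, 5, 6 — each is linear in n (n = 1, 2, …).
At n = 7 the blocks have lengths 8, 23, 8.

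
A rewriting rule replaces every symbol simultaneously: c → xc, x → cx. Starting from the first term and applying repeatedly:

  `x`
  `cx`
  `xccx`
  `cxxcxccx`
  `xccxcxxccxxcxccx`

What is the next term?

Rewriting the 16 symbols of xccxcxxccxxcxccx one by one yields cx xc xc cx xc cx cx xc xc cx cx xc cx xc xc cx; concatenated:

cxxcxccxxccxcxxcxccxcxxccxxcxccx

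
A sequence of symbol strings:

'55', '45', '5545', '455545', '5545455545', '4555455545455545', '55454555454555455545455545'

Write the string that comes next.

455545554545554555454555454555455545455545

This is a Fibonacci-style word recurrence s(k) = s(k−2)·s(k−1): e.g. 55·45 = 5545.
Continuing: 4555455545455545 · 55454555454555455545455545 gives term 8.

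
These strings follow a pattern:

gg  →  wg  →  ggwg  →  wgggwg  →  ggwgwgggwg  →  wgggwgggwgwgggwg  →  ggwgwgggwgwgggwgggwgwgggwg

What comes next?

This is a Fibonacci-style word recurrence s(k) = s(k−2)·s(k−1): e.g. gg·wg = ggwg.
So term 8 is wgggwgggwgwgggwg·ggwgwgggwgwgggwgggwgwgggwg.

wgggwgggwgwgggwgggwgwgggwgwgggwgggwgwgggwg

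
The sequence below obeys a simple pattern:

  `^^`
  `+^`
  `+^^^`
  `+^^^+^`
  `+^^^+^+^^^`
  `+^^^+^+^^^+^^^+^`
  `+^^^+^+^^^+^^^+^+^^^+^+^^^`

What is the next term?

From term 3 onward, concatenate the last term with the second-to-last: +^·^^ = +^^^, +^^^·+^ = +^^^+^, …
Continuing: +^^^+^+^^^+^^^+^+^^^+^+^^^ · +^^^+^+^^^+^^^+^ gives term 8.

+^^^+^+^^^+^^^+^+^^^+^+^^^+^^^+^+^^^+^^^+^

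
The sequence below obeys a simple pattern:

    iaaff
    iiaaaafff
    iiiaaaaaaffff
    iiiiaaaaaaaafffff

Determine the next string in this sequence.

iiiiiaaaaaaaaaaffffff

Reading off run lengths: i runs 1, 2, 3, 4; a runs 2, 4, 6, 8; f runs 2, 3, 4, 5 — each is linear in n (n = 1, 2, …).
For the next term, n = 5, so the run lengths are 5, 10, 6.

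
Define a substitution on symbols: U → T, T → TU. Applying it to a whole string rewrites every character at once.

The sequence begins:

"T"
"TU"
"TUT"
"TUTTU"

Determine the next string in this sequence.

TUTTUTUT

Apply φ to TUTTU symbol by symbol: T→TU, U→T, T→TU, T→TU, U→T; joined: TU T TU TU T.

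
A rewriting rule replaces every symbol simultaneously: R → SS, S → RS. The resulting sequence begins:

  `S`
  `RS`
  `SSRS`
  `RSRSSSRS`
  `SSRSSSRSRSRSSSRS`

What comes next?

Rewriting the 16 symbols of SSRSSSRSRSRSSSRS one by one yields RS RS SS RS RS RS SS RS SS RS SS RS RS RS SS RS; concatenated:

RSRSSSRSRSRSSSRSSSRSSSRSRSRSSSRS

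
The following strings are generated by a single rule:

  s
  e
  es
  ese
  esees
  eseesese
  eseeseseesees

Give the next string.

eseeseseeseeseseesese

This is a Fibonacci-style word recurrence s(k) = s(k−1)·s(k−2): e.g. e·s = es.
So term 8 is eseeseseesees·eseesese.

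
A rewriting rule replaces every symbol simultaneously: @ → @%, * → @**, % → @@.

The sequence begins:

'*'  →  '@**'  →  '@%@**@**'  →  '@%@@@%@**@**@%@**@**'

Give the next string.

Applying the rule to each of the 20 symbols of @%@@@%@**@**@%@**@** gives the pieces @% @@ @% @% @% @@ @% @** @** @% @** @** @% @@ @% @** @** @% @** @**, which concatenate to the answer.

@%@@@%@%@%@@@%@**@**@%@**@**@%@@@%@**@**@%@**@**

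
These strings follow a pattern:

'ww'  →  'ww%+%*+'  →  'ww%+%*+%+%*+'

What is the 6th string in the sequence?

Each term is the previous one with %+%*+ appended.
From ww%+%*+%+%*+, 3 further steps: ww%+%*+%+%*+ → ww%+%*+%+%*+%+%*+ → ww%+%*+%+%*+%+%*+%+%*+ → (answer).

ww%+%*+%+%*+%+%*+%+%*+%+%*+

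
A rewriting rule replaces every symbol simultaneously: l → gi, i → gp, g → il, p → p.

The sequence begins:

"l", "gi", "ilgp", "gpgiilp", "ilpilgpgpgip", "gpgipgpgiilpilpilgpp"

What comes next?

ilpilgppilpilgpgpgipgpgipgpgiilpp

Replace each of the 20 characters of gpgipgpgiilpilpilgpp in place — il p il gp p il p il gp gp gi p gp gi p gp gi il p p — and concatenate.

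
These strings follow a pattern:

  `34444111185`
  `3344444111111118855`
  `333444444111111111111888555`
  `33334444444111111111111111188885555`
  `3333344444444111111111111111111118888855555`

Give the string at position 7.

Each string has the form 3^{n} 4^{n+3} 1^{4n} 8^{n} 5^{n} (n = 1, 2, …).
At n = 7 the blocks have lengths 7, 10, 28, 7, 7.

33333334444444444111111111111111111111111111188888885555555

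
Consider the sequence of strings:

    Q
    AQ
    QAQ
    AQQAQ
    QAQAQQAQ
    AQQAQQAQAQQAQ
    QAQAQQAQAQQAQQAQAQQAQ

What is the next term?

AQQAQQAQAQQAQQAQAQQAQAQQAQQAQAQQAQ

Each term (from the third on) is the two preceding terms concatenated in order: term 3 = Q·AQ = QAQ.
Continuing: AQQAQQAQAQQAQ · QAQAQQAQAQQAQQAQAQQAQ gives term 8.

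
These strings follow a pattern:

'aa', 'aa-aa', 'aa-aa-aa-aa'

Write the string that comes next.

s(k+1) = s(k)·-·s(k) — each term doubles the last with '-' between the halves.
So the next term is two copies of aa-aa-aa-aa with '-' between the halves.

aa-aa-aa-aa-aa-aa-aa-aa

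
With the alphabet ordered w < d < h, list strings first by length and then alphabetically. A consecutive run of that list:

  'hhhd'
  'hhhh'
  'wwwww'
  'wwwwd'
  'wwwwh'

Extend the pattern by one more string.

The successor of wwwwh increments the rightmost position that isn't already h and resets every position after it to w.

wwwdw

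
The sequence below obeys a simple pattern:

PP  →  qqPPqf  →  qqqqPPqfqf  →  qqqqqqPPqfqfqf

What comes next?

s(k+1) = qq·s(k)·qf, so each term gains qq as a prefix and qf as a suffix.
Applying this once more to qqqqqqPPqfqfqf:

qqqqqqqqPPqfqfqfqf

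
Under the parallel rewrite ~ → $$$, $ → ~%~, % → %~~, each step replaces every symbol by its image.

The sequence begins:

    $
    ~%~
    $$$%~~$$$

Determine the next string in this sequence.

Rewriting each symbol of $$$%~~$$$: $→~%~, $→~%~, $→~%~, %→%~~, ~→$$$, ~→$$$, $→~%~, $→~%~, $→~%~, which concatenates to ~%~ ~%~ ~%~ %~~ $$$ $$$ ~%~ ~%~ ~%~.

~%~~%~~%~%~~$$$$$$~%~~%~~%~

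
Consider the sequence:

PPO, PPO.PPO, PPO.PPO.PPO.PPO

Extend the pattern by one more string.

PPO.PPO.PPO.PPO.PPO.PPO.PPO.PPO

s(k+1) = s(k)·.·s(k) — each term doubles the last with '.' between the halves.
One more doubling of PPO.PPO.PPO.PPO gives the answer.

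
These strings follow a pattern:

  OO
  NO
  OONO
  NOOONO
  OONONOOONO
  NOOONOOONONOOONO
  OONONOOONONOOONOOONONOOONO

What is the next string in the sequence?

This is a Fibonacci-style word recurrence s(k) = s(k−2)·s(k−1): e.g. OO·NO = OONO.
The next term joins NOOONOOONONOOONO and OONONOOONONOOONOOONONOOONO.

NOOONOOONONOOONOOONONOOONONOOONOOONONOOONO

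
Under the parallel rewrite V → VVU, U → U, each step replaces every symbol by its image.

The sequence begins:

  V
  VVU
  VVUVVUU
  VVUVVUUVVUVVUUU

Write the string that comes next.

VVUVVUUVVUVVUUUVVUVVUUVVUVVUUUU

Applying the rule to each of the 15 symbols of VVUVVUUVVUVVUUU gives the pieces VVU VVU U VVU VVU U U VVU VVU U VVU VVU U U U, which concatenate to the answer.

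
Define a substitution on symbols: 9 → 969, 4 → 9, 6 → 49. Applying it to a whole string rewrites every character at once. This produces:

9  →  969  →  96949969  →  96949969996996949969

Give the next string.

φ(96949969996996949969) expands symbol-by-symbol to 969 49 969 9 969 969 49 969 969 969 49 969 969 49 969 9 969 969 49 969; joining the 20 pieces gives the next term.

969499699969969499699699694996996949969996996949969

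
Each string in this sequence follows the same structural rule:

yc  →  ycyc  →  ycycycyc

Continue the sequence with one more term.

s(k+1) = s(k)·s(k) — each term doubles the last.
One more doubling of ycycycyc gives the answer.

ycycycycycycycyc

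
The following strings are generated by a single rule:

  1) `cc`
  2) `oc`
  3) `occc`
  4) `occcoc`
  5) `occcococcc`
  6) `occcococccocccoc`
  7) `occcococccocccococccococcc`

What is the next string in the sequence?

From term 3 onward, concatenate the last term with the second-to-last: oc·cc = occc, occc·oc = occcoc, …
Continuing: occcococccocccococccococcc · occcococccocccoc gives term 8.

occcococccocccococccococccocccococccocccoc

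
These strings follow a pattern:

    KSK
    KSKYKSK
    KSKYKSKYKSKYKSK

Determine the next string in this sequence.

KSKYKSKYKSKYKSKYKSKYKSKYKSKYKSK

s(k+1) = s(k)·Y·s(k) — each term doubles the last with 'Y' between the halves.
One more doubling of KSKYKSKYKSKYKSK gives the answer.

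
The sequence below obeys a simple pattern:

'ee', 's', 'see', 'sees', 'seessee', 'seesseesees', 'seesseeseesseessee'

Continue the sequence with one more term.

From term 3 onward, concatenate the last term with the second-to-last: s·ee = see, see·s = sees, …
Continuing: seesseeseesseessee · seesseesees gives term 8.

seesseeseesseesseeseesseesees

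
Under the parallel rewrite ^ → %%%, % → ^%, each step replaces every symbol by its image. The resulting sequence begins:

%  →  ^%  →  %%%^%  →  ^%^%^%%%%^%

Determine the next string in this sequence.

%%%^%%%%^%%%%^%^%^%^%%%%^%

Apply φ to ^%^%^%%%%^% symbol by symbol: ^→%%%, %→^%, ^→%%%, %→^%, ^→%%%, %→^%, %→^%, %→^%, %→^%, ^→%%%, %→^%; joined: %%% ^% %%% ^% %%% ^% ^% ^% ^% %%% ^%.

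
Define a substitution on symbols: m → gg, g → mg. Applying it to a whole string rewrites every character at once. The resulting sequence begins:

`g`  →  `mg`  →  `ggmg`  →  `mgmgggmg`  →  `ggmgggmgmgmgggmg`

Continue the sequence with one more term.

Rewriting the 16 symbols of ggmgggmgmgmgggmg one by one yields mg mg gg mg mg mg gg mg gg mg gg mg mg mg gg mg; concatenated:

mgmgggmgmgmgggmgggmgggmgmgmgggmg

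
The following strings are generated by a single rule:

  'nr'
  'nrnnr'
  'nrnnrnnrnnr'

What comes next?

nrnnrnnrnnrnnrnnrnnrnnr

Every step duplicates the string with 'n' between the halves.
One more doubling of nrnnrnnrnnr gives the answer.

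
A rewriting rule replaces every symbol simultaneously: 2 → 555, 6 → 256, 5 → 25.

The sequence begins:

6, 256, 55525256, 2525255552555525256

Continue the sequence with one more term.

Applying the rule to each of the 19 symbols of 2525255552555525256 gives the pieces 555 25 555 25 555 25 25 25 25 555 25 25 25 25 555 25 555 25 256, which concatenate to the answer.

555255552555525252525555252525255552555525256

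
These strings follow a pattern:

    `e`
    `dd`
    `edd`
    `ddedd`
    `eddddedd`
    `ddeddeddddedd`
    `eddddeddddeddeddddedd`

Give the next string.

From term 3 onward, concatenate the second-to-last term with the last: e·dd = edd, dd·edd = ddedd, …
The next term joins ddeddeddddedd and eddddeddddeddeddddedd.

ddeddeddddeddeddddeddddeddeddddedd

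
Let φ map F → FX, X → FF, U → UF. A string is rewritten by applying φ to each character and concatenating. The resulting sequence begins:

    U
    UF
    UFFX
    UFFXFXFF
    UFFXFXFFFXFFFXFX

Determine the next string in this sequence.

Rewriting the 16 symbols of UFFXFXFFFXFFFXFX one by one yields UF FX FX FF FX FF FX FX FX FF FX FX FX FF FX FF; concatenated:

UFFXFXFFFXFFFXFXFXFFFXFXFXFFFXFF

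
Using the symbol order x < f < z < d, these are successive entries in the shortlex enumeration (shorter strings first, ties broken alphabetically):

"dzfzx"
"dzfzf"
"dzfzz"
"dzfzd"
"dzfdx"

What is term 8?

Continuing the enumeration 3 steps past dzfdx: dzfdx → dzfdf → dzfdz → (answer).

dzfdd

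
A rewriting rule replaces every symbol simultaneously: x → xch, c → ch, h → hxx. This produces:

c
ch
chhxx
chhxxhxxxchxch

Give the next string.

chhxxhxxxchxchhxxxchxchxchchhxxxchchhxx

Applying the rule to each of the 14 symbols of chhxxhxxxchxch gives the pieces ch hxx hxx xch xch hxx xch xch xch ch hxx xch ch hxx, which concatenate to the answer.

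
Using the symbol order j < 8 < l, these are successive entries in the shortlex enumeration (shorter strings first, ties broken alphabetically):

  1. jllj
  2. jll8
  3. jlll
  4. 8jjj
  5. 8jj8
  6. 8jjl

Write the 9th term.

Advancing 3 positions from 8jjl through 8jjl → 8j8j → 8j88 reaches term 9.

8j8l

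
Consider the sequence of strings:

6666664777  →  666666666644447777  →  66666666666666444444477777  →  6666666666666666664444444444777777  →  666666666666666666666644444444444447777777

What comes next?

The n-th term is 4n+2 6's then 3n-2 4's then n+2 7's (n = 1, 2, …).
Setting n = 6 gives 26, 16, 8 characters in each block.

66666666666666666666666666444444444444444477777777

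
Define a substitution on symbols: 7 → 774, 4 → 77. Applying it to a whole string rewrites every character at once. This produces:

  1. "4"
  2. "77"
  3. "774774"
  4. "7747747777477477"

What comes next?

φ(7747747777477477) expands symbol-by-symbol to 774 774 77 774 774 77 774 774 774 774 77 774 774 77 774 774; joining the 16 pieces gives the next term.

77477477774774777747747747747777477477774774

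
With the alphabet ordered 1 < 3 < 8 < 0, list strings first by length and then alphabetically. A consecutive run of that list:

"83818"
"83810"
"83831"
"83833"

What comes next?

Treat 83833 as a base-4 numeral over the given alphabet and add one, carrying through any trailing 0's.

83838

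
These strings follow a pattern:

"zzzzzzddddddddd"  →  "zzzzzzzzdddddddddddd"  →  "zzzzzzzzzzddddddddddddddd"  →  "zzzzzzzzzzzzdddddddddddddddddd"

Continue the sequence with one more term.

The n-th term is 2n z's then 3n d's, where the shown terms are n = 3, 4, 5, 6.
At n = 7 the blocks have lengths 14, 21.

zzzzzzzzzzzzzzddddddddddddddddddddd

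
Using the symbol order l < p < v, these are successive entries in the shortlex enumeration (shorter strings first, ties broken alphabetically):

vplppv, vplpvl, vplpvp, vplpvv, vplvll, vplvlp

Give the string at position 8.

vplvpl

Continuing the enumeration 2 steps past vplvlp: vplvlp → vplvlv → (answer).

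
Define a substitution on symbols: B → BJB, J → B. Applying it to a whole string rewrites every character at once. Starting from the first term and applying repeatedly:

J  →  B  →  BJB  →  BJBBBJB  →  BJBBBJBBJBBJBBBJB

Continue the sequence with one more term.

BJBBBJBBJBBJBBBJBBJBBBJBBJBBBJBBJBBJBBBJB

Applying the rule to each of the 17 symbols of BJBBBJBBJBBJBBBJB gives the pieces BJB B BJB BJB BJB B BJB BJB B BJB BJB B BJB BJB BJB B BJB, which concatenate to the answer.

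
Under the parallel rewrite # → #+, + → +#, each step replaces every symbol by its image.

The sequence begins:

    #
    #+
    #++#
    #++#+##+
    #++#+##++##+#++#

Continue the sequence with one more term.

φ(#++#+##++##+#++#) expands symbol-by-symbol to #+ +# +# #+ +# #+ #+ +# +# #+ #+ +# #+ +# +# #+; joining the 16 pieces gives the next term.

#++#+##++##+#++#+##+#++##++#+##+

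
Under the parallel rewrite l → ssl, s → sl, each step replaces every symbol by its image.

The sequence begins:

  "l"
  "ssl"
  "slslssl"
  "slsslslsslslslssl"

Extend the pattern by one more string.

Rewriting the 17 symbols of slsslslsslslslssl one by one yields sl ssl sl sl ssl sl ssl sl sl ssl sl ssl sl ssl sl sl ssl; concatenated:

slsslslslsslslsslslslsslslsslslsslslslssl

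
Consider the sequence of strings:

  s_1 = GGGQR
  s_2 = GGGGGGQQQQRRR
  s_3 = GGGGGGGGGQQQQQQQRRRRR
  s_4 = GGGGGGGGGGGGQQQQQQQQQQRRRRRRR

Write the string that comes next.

Reading off run lengths: G runs 3, 6, 9, 12; Q runs 1, 4, 7, 10; R runs 1, 3, 5, 7 — each is linear in n (n = 1, 2, …).
Setting n = 5 gives 15, 13, 9 characters in each block.

GGGGGGGGGGGGGGGQQQQQQQQQQQQQRRRRRRRRR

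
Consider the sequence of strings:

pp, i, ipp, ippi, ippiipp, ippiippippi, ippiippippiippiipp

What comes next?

Each term (from the third on) is the previous term followed by the one before it: term 3 = i·pp = ipp.
The next term joins ippiippippiippiipp and ippiippippi.

ippiippippiippiippippiippippi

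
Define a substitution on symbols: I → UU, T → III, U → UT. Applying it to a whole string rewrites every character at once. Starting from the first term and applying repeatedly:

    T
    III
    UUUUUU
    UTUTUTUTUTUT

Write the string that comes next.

UTIIIUTIIIUTIIIUTIIIUTIIIUTIII

Apply φ to UTUTUTUTUTUT symbol by symbol: U→UT, T→III, U→UT, T→III, U→UT, T→III, U→UT, T→III, U→UT, T→III, U→UT, T→III; joined: UT III UT III UT III UT III UT III UT III.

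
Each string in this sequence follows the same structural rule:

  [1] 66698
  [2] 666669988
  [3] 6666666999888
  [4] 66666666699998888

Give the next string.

Reading off run lengths: 6 runs 3, 5, 7, 9; 9 runs 1, 2, 3, 4; 8 runs 1, 2, 3, 4 — each is linear in n (n = 1, 2, …).
For the next term, n = 5, so the run lengths are 11, 5, 5.

666666666669999988888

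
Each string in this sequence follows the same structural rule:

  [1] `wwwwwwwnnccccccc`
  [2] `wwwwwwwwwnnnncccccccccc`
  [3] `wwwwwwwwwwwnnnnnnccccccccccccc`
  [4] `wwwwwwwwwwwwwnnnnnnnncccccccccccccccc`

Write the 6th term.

Term n consists of 2n+3 w's, followed by 2n-2 n's, followed by 3n+1 c's, where the shown terms are n = 2, 3, 4, 5.
Setting n = 7 gives 17, 12, 22 characters in each block.

wwwwwwwwwwwwwwwwwnnnnnnnnnnnncccccccccccccccccccccc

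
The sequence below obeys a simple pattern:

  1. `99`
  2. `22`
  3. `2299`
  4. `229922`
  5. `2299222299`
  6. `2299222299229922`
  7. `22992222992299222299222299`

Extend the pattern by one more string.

229922229922992222992222992299222299229922

From term 3 onward, concatenate the last term with the second-to-last: 22·99 = 2299, 2299·22 = 229922, …
Continuing: 22992222992299222299222299 · 2299222299229922 gives term 8.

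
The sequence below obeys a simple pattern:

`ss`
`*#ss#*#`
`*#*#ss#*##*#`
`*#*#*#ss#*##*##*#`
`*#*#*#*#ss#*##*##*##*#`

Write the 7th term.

*#*#*#*#*#*#ss#*##*##*##*##*##*#

s(k+1) = *#·s(k)·#*#, so each term gains *# as a prefix and #*# as a suffix.
From *#*#*#*#ss#*##*##*##*#, 2 further steps: *#*#*#*#ss#*##*##*##*# → *#*#*#*#*#ss#*##*##*##*##*# → (answer).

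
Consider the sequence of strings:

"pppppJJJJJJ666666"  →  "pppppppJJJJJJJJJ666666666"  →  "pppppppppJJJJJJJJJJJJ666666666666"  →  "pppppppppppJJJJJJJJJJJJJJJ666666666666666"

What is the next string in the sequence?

The n-th term is 2n+3 p's then 3n+3 J's then 3n+3 6's (n = 1, 2, …).
Setting n = 5 gives 13, 18, 18 characters in each block.

pppppppppppppJJJJJJJJJJJJJJJJJJ666666666666666666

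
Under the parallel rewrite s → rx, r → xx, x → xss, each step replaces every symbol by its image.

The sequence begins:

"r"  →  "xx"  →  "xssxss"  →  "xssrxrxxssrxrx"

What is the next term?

φ(xssrxrxxssrxrx) expands symbol-by-symbol to xss rx rx xx xss xx xss xss rx rx xx xss xx xss; joining the 14 pieces gives the next term.

xssrxrxxxxssxxxssxssrxrxxxxssxxxss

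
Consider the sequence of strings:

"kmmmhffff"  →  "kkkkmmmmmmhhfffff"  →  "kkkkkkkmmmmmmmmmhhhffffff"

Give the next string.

kkkkkkkkkkmmmmmmmmmmmmhhhhfffffff

Reading off run lengths: k runs 1, 4, 7; m runs 3, 6, 9; h runs 1, 2, 3; f runs 4, 5, 6 — each is linear in n (n = 1, 2, …).
At n = 4 the blocks have lengths 10, 12, 4, 7.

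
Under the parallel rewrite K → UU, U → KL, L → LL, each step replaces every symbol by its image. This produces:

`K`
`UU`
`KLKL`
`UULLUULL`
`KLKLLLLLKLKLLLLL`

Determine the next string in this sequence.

UULLUULLLLLLLLLLUULLUULLLLLLLLLL

Replace each of the 16 characters of KLKLLLLLKLKLLLLL in place — UU LL UU LL LL LL LL LL UU LL UU LL LL LL LL LL — and concatenate.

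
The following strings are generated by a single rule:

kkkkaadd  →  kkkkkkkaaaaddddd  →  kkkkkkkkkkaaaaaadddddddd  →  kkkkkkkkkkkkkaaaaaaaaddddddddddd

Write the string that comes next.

kkkkkkkkkkkkkkkkaaaaaaaaaadddddddddddddd

The n-th term is 3n+1 k's then 2n a's then 3n-1 d's (n = 1, 2, …).
At n = 5 the blocks have lengths 16, 10, 14.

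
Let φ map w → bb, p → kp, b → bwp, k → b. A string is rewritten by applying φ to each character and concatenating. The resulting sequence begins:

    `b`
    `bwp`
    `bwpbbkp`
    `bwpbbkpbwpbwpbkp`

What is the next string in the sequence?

Replace each of the 16 characters of bwpbbkpbwpbwpbkp in place — bwp bb kp bwp bwp b kp bwp bb kp bwp bb kp bwp b kp — and concatenate.

bwpbbkpbwpbwpbkpbwpbbkpbwpbbkpbwpbkp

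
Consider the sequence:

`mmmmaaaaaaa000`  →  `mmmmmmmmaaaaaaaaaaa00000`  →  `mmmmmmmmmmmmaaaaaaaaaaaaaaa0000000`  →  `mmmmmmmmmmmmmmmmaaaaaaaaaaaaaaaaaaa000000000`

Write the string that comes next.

The n-th term is 4n m's then 4n+3 a's then 2n+1 0's (n = 1, 2, …).
Setting n = 5 gives 20, 23, 11 characters in each block.

mmmmmmmmmmmmmmmmmmmmaaaaaaaaaaaaaaaaaaaaaaa00000000000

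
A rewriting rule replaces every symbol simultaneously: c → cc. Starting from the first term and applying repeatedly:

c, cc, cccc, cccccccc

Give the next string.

Expanding cccccccc: c→cc, c→cc, c→cc, c→cc, c→cc, c→cc, c→cc, c→cc. Concatenated: cc cc cc cc cc cc cc cc.

cccccccccccccccc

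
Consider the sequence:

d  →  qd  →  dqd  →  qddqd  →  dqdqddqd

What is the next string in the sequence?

qddqddqdqddqd

From term 3 onward, concatenate the second-to-last term with the last: d·qd = dqd, qd·dqd = qddqd, …
So term 6 is qddqd·dqdqddqd.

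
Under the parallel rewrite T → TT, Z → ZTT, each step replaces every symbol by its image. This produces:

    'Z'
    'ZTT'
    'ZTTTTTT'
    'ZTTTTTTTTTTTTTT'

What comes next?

ZTTTTTTTTTTTTTTTTTTTTTTTTTTTTTT

Replace each of the 15 characters of ZTTTTTTTTTTTTTT in place — ZTT TT TT TT TT TT TT TT TT TT TT TT TT TT TT — and concatenate.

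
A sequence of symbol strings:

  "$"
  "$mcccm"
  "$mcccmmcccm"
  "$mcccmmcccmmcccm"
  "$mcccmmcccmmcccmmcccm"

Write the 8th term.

The strings grow by a fixed suffix mcccm each time.
From $mcccmmcccmmcccmmcccm, 3 further steps: $mcccmmcccmmcccmmcccm → $mcccmmcccmmcccmmcccmmcccm → $mcccmmcccmmcccmmcccmmcccmmcccm → (answer).

$mcccmmcccmmcccmmcccmmcccmmcccmmcccm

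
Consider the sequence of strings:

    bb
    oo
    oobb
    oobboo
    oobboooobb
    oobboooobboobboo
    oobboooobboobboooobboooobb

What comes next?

oobboooobboobboooobboooobboobboooobboobboo

From term 3 onward, concatenate the last term with the second-to-last: oo·bb = oobb, oobb·oo = oobboo, …
The next term joins oobboooobboobboooobboooobb and oobboooobboobboo.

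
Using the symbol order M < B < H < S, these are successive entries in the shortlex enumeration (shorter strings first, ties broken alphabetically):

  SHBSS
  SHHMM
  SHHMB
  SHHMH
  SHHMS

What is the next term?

The successor of SHHMS increments the rightmost position that isn't already S and resets every position after it to M.

SHHBM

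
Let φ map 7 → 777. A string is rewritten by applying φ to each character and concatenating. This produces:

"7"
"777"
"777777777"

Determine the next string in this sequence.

777777777777777777777777777

Apply φ to 777777777 symbol by symbol: 7→777, 7→777, 7→777, 7→777, 7→777, 7→777, 7→777, 7→777, 7→777; joined: 777 777 777 777 777 777 777 777 777.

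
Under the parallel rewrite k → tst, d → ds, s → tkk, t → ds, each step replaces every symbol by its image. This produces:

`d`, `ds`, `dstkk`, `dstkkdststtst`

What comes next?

dstkkdststtstdstkkdstkkdsdstkkds

φ(dstkkdststtst) expands symbol-by-symbol to ds tkk ds tst tst ds tkk ds tkk ds ds tkk ds; joining the 13 pieces gives the next term.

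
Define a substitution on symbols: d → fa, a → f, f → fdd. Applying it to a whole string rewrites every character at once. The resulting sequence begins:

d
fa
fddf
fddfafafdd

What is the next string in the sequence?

Rewriting each symbol of fddfafafdd: f→fdd, d→fa, d→fa, f→fdd, a→f, f→fdd, a→f, f→fdd, d→fa, d→fa, which concatenates to fdd fa fa fdd f fdd f fdd fa fa.

fddfafafddffddffddfafa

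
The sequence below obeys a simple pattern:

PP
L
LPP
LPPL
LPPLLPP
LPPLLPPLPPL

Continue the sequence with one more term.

LPPLLPPLPPLLPPLLPP

From term 3 onward, concatenate the last term with the second-to-last: L·PP = LPP, LPP·L = LPPL, …
Continuing: LPPLLPPLPPL · LPPLLPP gives term 7.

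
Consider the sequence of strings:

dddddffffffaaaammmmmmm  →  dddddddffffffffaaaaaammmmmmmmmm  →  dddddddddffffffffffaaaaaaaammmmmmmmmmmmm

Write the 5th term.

Reading off run lengths: d runs 5, 7, 9; f runs 6, 8, 10; a runs 4, 6, 8; m runs 7, 10, 13 — each is linear in n, where the shown terms are n = 2, 3, 4.
Setting n = 6 gives 13, 14, 12, 19 characters in each block.

dddddddddddddffffffffffffffaaaaaaaaaaaammmmmmmmmmmmmmmmmmm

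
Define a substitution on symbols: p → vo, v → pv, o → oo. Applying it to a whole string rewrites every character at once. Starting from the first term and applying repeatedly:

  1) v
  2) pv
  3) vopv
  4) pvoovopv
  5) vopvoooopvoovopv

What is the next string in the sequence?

φ(vopvoooopvoovopv) expands symbol-by-symbol to pv oo vo pv oo oo oo oo vo pv oo oo pv oo vo pv; joining the 16 pieces gives the next term.

pvoovopvoooooooovopvoooopvoovopv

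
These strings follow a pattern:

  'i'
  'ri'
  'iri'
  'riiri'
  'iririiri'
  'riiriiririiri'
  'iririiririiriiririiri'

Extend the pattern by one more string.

This is a Fibonacci-style word recurrence s(k) = s(k−2)·s(k−1): e.g. i·ri = iri.
Continuing: riiriiririiri · iririiririiriiririiri gives term 8.

riiriiririiriiririiririiriiririiri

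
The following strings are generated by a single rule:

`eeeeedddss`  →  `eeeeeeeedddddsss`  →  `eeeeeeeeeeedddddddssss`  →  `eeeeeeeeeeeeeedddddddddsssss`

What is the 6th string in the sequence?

Each string has the form e^{3n-1} d^{2n-1} s^{n}, where the shown terms are n = 2, 3, 4, 5.
For term 6, n = 7, so the run lengths are 20, 13, 7.

eeeeeeeeeeeeeeeeeeeedddddddddddddsssssss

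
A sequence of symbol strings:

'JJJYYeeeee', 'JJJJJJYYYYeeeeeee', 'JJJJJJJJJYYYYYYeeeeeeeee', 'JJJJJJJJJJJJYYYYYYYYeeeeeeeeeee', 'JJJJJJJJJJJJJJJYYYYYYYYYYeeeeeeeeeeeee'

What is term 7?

JJJJJJJJJJJJJJJJJJJJJYYYYYYYYYYYYYYeeeeeeeeeeeeeeeee

The n-th term is 3n J's then 2n Y's then 2n+3 e's (n = 1, 2, …).
Setting n = 7 gives 21, 14, 17 characters in each block.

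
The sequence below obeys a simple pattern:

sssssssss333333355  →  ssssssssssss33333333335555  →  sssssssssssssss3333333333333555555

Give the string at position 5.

Each string has the form s^{3n+3} 3^{3n+1} 5^{2n-2}, where the shown terms are n = 2, 3, 4.
At n = 6 the blocks have lengths 21, 19, 10.

sssssssssssssssssssss33333333333333333335555555555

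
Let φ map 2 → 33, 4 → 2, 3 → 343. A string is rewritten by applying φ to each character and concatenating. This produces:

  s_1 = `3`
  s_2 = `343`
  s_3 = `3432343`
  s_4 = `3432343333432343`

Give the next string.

34323433334323433433433432343333432343

φ(3432343333432343) expands symbol-by-symbol to 343 2 343 33 343 2 343 343 343 343 2 343 33 343 2 343; joining the 16 pieces gives the next term.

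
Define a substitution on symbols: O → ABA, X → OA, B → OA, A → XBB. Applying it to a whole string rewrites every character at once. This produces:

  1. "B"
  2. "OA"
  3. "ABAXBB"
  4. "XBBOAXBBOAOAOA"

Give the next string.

Applying the rule to each of the 14 symbols of XBBOAXBBOAOAOA gives the pieces OA OA OA ABA XBB OA OA OA ABA XBB ABA XBB ABA XBB, which concatenate to the answer.

OAOAOAABAXBBOAOAOAABAXBBABAXBBABAXBB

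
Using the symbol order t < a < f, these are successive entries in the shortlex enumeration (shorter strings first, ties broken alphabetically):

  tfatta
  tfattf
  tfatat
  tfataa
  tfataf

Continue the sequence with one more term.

tfatft

Treat tfataf as a base-3 numeral over the given alphabet and add one, carrying through any trailing f's.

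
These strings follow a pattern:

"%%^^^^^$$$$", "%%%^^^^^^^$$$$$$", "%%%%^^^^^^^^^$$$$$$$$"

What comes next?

%%%%%^^^^^^^^^^^$$$$$$$$$$

Term n consists of n %'s, followed by 2n+1 ^'s, followed by 2n $'s, where the shown terms are n = 2, 3, 4.
At n = 5 the blocks have lengths 5, 11, 10.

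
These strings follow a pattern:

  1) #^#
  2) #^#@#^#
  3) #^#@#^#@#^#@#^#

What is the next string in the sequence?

Each string is two copies of the previous one joined by '@'.
Doubling #^#@#^#@#^#@#^# with '@' between the halves:

#^#@#^#@#^#@#^#@#^#@#^#@#^#@#^#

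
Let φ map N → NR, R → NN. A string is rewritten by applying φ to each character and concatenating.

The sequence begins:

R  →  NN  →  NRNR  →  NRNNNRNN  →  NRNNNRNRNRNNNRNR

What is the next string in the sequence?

NRNNNRNRNRNNNRNNNRNNNRNRNRNNNRNN

Replace each of the 16 characters of NRNNNRNRNRNNNRNR in place — NR NN NR NR NR NN NR NN NR NN NR NR NR NN NR NN — and concatenate.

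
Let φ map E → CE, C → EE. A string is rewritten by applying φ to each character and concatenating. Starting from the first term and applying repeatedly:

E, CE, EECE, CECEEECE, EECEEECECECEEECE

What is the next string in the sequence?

Rewriting the 16 symbols of EECEEECECECEEECE one by one yields CE CE EE CE CE CE EE CE EE CE EE CE CE CE EE CE; concatenated:

CECEEECECECEEECEEECEEECECECEEECE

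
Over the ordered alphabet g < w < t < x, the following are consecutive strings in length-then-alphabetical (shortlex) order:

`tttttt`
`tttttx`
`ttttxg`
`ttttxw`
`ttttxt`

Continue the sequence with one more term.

The successor of ttttxt increments the rightmost position that isn't already x and resets every position after it to g.

ttttxx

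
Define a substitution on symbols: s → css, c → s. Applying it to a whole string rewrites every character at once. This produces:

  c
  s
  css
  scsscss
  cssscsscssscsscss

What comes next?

Replace each of the 17 characters of cssscsscssscsscss in place — s css css css s css css s css css css s css css s css css — and concatenate.

scsscsscssscsscssscsscsscssscsscssscsscss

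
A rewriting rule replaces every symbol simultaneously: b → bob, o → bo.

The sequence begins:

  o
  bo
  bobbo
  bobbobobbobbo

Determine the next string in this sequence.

Applying the rule to each of the 13 symbols of bobbobobbobbo gives the pieces bob bo bob bob bo bob bo bob bob bo bob bob bo, which concatenate to the answer.

bobbobobbobbobobbobobbobbobobbobbo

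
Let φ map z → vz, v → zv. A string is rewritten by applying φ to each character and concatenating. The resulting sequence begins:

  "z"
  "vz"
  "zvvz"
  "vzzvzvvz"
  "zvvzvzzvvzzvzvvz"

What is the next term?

Replace each of the 16 characters of zvvzvzzvvzzvzvvz in place — vz zv zv vz zv vz vz zv zv vz vz zv vz zv zv vz — and concatenate.

vzzvzvvzzvvzvzzvzvvzvzzvvzzvzvvz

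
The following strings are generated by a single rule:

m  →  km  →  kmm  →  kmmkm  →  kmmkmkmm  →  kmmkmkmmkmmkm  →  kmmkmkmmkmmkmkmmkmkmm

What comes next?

Each term (from the third on) is the previous term followed by the one before it: term 3 = km·m = kmm.
The next term joins kmmkmkmmkmmkmkmmkmkmm and kmmkmkmmkmmkm.

kmmkmkmmkmmkmkmmkmkmmkmmkmkmmkmmkm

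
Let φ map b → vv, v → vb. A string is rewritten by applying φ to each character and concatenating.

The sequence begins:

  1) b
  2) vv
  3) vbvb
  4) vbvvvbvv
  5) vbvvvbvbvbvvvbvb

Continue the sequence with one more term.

Replace each of the 16 characters of vbvvvbvbvbvvvbvb in place — vb vv vb vb vb vv vb vv vb vv vb vb vb vv vb vv — and concatenate.

vbvvvbvbvbvvvbvvvbvvvbvbvbvvvbvv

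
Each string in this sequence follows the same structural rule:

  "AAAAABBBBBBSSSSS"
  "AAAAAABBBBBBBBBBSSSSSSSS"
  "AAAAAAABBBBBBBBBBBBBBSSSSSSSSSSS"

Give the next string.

Term n consists of n+3 A's, followed by 4n-2 B's, followed by 3n-1 S's, where the shown terms are n = 2, 3, 4.
For the next term, n = 5, so the run lengths are 8, 18, 14.

AAAAAAAABBBBBBBBBBBBBBBBBBSSSSSSSSSSSSSS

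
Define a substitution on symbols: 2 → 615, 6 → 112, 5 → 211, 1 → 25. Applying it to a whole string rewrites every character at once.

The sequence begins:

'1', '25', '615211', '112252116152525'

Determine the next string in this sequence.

Rewriting the 15 symbols of 112252116152525 one by one yields 25 25 615 615 211 615 25 25 112 25 211 615 211 615 211; concatenated:

2525615615211615252511225211615211615211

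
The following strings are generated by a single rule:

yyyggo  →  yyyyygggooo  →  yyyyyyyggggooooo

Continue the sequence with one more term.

yyyyyyyyygggggooooooo

Each string has the form y^{2n+1} g^{n+1} o^{2n-1} (n = 1, 2, …).
For the next term, n = 4, so the run lengths are 9, 5, 7.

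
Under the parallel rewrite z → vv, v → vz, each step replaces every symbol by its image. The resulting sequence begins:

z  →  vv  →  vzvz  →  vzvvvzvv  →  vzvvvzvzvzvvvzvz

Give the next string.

φ(vzvvvzvzvzvvvzvz) expands symbol-by-symbol to vz vv vz vz vz vv vz vv vz vv vz vz vz vv vz vv; joining the 16 pieces gives the next term.

vzvvvzvzvzvvvzvvvzvvvzvzvzvvvzvv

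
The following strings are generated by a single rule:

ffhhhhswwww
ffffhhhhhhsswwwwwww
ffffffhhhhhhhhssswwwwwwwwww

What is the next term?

ffffffffhhhhhhhhhhsssswwwwwwwwwwwww

Term n consists of 2n f's, followed by 2n+2 h's, followed by n s's, followed by 3n+1 w's (n = 1, 2, …).
Setting n = 4 gives 8, 10, 4, 13 characters in each block.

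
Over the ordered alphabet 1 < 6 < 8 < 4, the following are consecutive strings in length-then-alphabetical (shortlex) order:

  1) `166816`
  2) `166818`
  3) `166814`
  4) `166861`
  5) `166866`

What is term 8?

166881

Continuing the enumeration 3 steps past 166866: 166866 → 166868 → 166864 → (answer).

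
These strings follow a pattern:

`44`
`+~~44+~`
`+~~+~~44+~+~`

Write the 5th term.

Every step adds +~~ to the front and +~ to the end of the previous string.
From +~~+~~44+~+~, 2 further steps: +~~+~~44+~+~ → +~~+~~+~~44+~+~+~ → (answer).

+~~+~~+~~+~~44+~+~+~+~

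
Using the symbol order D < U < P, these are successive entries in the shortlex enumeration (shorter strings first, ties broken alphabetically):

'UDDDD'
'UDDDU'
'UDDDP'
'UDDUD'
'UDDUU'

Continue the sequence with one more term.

The successor of UDDUU increments the rightmost position that isn't already P and resets every position after it to D.

UDDUP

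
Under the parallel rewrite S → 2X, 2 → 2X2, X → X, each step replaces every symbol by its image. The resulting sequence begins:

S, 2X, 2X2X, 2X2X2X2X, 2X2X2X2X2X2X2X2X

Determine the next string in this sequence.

Applying the rule to each of the 16 symbols of 2X2X2X2X2X2X2X2X gives the pieces 2X2 X 2X2 X 2X2 X 2X2 X 2X2 X 2X2 X 2X2 X 2X2 X, which concatenate to the answer.

2X2X2X2X2X2X2X2X2X2X2X2X2X2X2X2X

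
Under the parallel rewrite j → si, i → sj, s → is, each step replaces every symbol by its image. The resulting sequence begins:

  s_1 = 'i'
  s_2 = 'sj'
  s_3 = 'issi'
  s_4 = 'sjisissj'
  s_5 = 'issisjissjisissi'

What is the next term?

Replace each of the 16 characters of issisjissjisissi in place — sj is is sj is si sj is is si sj is sj is is sj — and concatenate.

sjisissjissisjisissisjissjisissj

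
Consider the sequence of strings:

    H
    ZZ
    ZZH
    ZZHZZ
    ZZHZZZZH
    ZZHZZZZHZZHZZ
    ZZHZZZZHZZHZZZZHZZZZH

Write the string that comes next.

ZZHZZZZHZZHZZZZHZZZZHZZHZZZZHZZHZZ

This is a Fibonacci-style word recurrence s(k) = s(k−1)·s(k−2): e.g. ZZ·H = ZZH.
The next term joins ZZHZZZZHZZHZZZZHZZZZH and ZZHZZZZHZZHZZ.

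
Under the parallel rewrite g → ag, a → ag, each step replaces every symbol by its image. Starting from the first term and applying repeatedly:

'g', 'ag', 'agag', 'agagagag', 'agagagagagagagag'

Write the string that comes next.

Rewriting the 16 symbols of agagagagagagagag one by one yields ag ag ag ag ag ag ag ag ag ag ag ag ag ag ag ag; concatenated:

agagagagagagagagagagagagagagagag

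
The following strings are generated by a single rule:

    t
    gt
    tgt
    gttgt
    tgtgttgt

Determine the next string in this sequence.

From term 3 onward, concatenate the second-to-last term with the last: t·gt = tgt, gt·tgt = gttgt, …
So term 6 is gttgt·tgtgttgt.

gttgttgtgttgt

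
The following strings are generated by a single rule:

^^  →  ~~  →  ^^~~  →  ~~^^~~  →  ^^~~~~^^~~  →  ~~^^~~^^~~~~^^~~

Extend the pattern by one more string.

This is a Fibonacci-style word recurrence s(k) = s(k−2)·s(k−1): e.g. ^^·~~ = ^^~~.
The next term joins ^^~~~~^^~~ and ~~^^~~^^~~~~^^~~.

^^~~~~^^~~~~^^~~^^~~~~^^~~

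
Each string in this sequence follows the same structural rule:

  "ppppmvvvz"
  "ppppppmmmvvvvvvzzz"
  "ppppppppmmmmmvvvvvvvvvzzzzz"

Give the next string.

ppppppppppmmmmmmmvvvvvvvvvvvvzzzzzzz

The n-th term is 2n+2 p's then 2n-1 m's then 3n v's then 2n-1 z's (n = 1, 2, …).
Setting n = 4 gives 10, 7, 12, 7 characters in each block.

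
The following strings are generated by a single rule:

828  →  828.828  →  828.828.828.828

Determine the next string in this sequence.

828.828.828.828.828.828.828.828

Every step duplicates the string with '.' between the halves.
So the next term is two copies of 828.828.828.828 with '.' between the halves.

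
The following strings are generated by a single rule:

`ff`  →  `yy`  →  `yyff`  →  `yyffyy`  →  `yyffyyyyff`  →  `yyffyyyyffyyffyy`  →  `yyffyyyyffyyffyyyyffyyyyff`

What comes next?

This is a Fibonacci-style word recurrence s(k) = s(k−1)·s(k−2): e.g. yy·ff = yyff.
Continuing: yyffyyyyffyyffyyyyffyyyyff · yyffyyyyffyyffyy gives term 8.

yyffyyyyffyyffyyyyffyyyyffyyffyyyyffyyffyy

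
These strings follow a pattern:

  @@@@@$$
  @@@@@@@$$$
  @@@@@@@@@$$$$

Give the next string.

@@@@@@@@@@@$$$$$

Term n consists of 2n-1 @'s, followed by n-1 $'s, where the shown terms are n = 3, 4, 5.
Setting n = 6 gives 11, 5 characters in each block.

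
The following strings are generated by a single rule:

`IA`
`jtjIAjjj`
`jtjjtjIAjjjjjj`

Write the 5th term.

jtjjtjjtjjtjIAjjjjjjjjjjjj

Each term wraps the previous one in jtj on the left and jjj on the right.
From jtjjtjIAjjjjjj, 2 further steps: jtjjtjIAjjjjjj → jtjjtjjtjIAjjjjjjjjj → (answer).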